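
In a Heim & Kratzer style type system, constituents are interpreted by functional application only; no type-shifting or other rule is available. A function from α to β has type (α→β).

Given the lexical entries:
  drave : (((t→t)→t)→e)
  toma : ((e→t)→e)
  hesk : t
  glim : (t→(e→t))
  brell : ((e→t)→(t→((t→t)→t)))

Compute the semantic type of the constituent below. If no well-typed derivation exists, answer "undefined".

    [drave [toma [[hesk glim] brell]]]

At [hesk glim], glim : (t→(e→t)) takes hesk : t, giving (e→t).
At [[hesk glim] brell], brell : ((e→t)→(t→((t→t)→t))) takes [hesk glim] : (e→t), giving (t→((t→t)→t)).
At [toma [[hesk glim] brell]]: neither ((e→t)→e) nor (t→((t→t)→t)) can take the other as argument; the node is ill-typed.

undefined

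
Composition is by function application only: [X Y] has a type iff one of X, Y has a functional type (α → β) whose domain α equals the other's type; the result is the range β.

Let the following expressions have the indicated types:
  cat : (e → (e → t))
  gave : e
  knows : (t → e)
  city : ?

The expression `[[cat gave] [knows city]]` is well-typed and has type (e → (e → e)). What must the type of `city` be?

((t → e) → ((e → t) → (e → (e → e))))

At [[cat gave] [knows city]] (required: (e → (e → e))): [cat gave] is (e → t), which is not a function with range (e → (e → e)); hence [knows city] is the functor — type ((e → t) → (e → (e → e))).
At [knows city] (required: ((e → t) → (e → (e → e)))): knows is (t → e), which is not a function with range ((e → t) → (e → (e → e))); hence city is the functor — type ((t → e) → ((e → t) → (e → (e → e)))).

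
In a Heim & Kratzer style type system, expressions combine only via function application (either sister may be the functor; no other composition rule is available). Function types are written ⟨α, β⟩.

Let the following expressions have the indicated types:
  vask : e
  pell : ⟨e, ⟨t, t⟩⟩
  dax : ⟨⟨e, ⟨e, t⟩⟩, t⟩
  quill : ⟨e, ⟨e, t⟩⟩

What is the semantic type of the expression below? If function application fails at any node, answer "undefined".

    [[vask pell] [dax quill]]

t

[vask pell]: functor pell : ⟨e, ⟨t, t⟩⟩, argument vask : e; result ⟨t, t⟩.
[dax quill]: functor dax : ⟨⟨e, ⟨e, t⟩⟩, t⟩, argument quill : ⟨e, ⟨e, t⟩⟩; result t.
[[vask pell] [dax quill]]: functor [vask pell] : ⟨t, t⟩, argument [dax quill] : t; result t.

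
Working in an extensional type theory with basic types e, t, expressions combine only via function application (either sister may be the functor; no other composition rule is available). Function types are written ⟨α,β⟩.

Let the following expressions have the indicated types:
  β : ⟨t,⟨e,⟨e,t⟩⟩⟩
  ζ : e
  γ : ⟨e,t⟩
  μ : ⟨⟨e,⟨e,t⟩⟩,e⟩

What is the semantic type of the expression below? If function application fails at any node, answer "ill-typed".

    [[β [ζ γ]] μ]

e

[ζ γ] — γ of type ⟨e,t⟩ combines with ζ of type e: type t.
[β [ζ γ]] — β of type ⟨t,⟨e,⟨e,t⟩⟩⟩ combines with [ζ γ] of type t: type ⟨e,⟨e,t⟩⟩.
[[β [ζ γ]] μ] — μ of type ⟨⟨e,⟨e,t⟩⟩,e⟩ combines with [β [ζ γ]] of type ⟨e,⟨e,t⟩⟩: type e.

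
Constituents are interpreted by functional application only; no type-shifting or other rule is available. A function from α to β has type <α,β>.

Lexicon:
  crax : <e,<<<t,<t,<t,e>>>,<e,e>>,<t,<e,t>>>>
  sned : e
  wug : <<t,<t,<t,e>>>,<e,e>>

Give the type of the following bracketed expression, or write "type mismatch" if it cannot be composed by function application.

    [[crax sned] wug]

At [crax sned], crax : <e,<<<t,<t,<t,e>>>,<e,e>>,<t,<e,t>>>> takes sned : e, giving <<<t,<t,<t,e>>>,<e,e>>,<t,<e,t>>>.
At [[crax sned] wug], [crax sned] : <<<t,<t,<t,e>>>,<e,e>>,<t,<e,t>>> takes wug : <<t,<t,<t,e>>>,<e,e>>, giving <t,<e,t>>.

<t,<e,t>>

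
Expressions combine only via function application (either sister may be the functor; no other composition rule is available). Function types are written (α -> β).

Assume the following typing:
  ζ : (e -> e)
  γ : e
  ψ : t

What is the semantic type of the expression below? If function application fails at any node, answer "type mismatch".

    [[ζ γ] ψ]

type mismatch

[ζ γ] — ζ of type (e -> e) combines with γ of type e: type e.
[[ζ γ] ψ]: e and t cannot combine by function application — type clash.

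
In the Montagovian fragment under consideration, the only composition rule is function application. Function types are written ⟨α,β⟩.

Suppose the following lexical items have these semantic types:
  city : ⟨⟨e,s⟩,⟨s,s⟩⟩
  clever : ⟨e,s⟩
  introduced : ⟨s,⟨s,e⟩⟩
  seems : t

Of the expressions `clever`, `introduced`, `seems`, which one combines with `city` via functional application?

clever

clever — combines: city : ⟨⟨e,s⟩,⟨s,s⟩⟩ takes clever : ⟨e,s⟩ as argument, giving ⟨s,s⟩.
introduced : ⟨s,⟨s,e⟩⟩ — city needs ⟨e,s⟩; introduced needs s; neither fits.
seems : t — city needs ⟨e,s⟩; seems needs nothing (atomic); neither fits.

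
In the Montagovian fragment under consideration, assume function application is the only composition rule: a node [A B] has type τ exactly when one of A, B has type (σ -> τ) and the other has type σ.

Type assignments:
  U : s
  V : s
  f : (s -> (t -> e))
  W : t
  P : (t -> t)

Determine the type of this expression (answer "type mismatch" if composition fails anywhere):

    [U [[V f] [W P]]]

[V f] — f of type (s -> (t -> e)) combines with V of type s: type (t -> e).
[W P] — P of type (t -> t) combines with W of type t: type t.
[[V f] [W P]] — [V f] of type (t -> e) combines with [W P] of type t: type e.
At [U [[V f] [W P]]]: neither s nor e can take the other as argument; the node is ill-typed.

type mismatch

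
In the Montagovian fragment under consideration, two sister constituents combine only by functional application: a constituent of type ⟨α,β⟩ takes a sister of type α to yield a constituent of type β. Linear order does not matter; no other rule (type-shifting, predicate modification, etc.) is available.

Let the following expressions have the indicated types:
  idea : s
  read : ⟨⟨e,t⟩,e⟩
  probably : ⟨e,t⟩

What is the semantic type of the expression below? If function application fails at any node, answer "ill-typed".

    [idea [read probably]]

ill-typed

[read probably]: read is ⟨⟨e,t⟩,e⟩, probably is ⟨e,t⟩; result e.
At [idea [read probably]]: neither s nor e can take the other as argument; the node is ill-typed.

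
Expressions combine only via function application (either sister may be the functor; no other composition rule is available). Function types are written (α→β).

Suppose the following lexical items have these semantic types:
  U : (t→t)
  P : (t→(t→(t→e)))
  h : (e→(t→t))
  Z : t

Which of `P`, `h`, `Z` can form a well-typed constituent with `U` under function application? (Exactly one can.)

Z

P : (t→(t→(t→e))) — neither side's domain matches the other.
h : (e→(t→t)) — neither side's domain matches the other.
Z — combines: U : (t→t) takes Z : t as argument, giving t.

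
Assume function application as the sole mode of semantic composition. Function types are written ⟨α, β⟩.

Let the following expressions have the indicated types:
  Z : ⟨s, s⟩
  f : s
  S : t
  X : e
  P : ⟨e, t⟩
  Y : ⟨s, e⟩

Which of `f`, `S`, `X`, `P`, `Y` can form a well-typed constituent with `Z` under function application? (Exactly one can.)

f

f — combines: Z : ⟨s, s⟩ takes f : s as argument, giving s.
S : t — does not combine with Z.
X : e — does not combine with Z.
P : ⟨e, t⟩ — does not combine with Z.
Y : ⟨s, e⟩ — does not combine with Z.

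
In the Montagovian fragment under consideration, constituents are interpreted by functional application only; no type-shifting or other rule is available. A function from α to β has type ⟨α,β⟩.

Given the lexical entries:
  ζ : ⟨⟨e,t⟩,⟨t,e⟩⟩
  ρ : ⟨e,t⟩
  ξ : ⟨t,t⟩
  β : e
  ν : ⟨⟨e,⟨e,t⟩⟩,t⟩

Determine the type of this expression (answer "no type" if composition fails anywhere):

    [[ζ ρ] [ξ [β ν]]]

[ζ ρ]: ⟨⟨e,t⟩,⟨t,e⟩⟩ applied to ⟨e,t⟩ yields ⟨t,e⟩.
At [β ν]: neither e nor ⟨⟨e,⟨e,t⟩⟩,t⟩ can take the other as argument; the node is ill-typed.

no type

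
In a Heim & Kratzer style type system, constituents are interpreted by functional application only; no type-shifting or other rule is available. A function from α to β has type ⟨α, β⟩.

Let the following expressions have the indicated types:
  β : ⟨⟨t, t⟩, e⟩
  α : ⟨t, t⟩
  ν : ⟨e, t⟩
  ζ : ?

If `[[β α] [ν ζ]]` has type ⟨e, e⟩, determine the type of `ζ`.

[[β α] [ν ζ]] must have type ⟨e, e⟩. The sister [β α] has type e; that is not a function onto ⟨e, e⟩, so [ν ζ] must be the functor, of type ⟨e, ⟨e, e⟩⟩.
[ν ζ] must have type ⟨e, ⟨e, e⟩⟩. The sister ν has type ⟨e, t⟩; that is not a function onto ⟨e, ⟨e, e⟩⟩, so ζ must be the functor, of type ⟨⟨e, t⟩, ⟨e, ⟨e, e⟩⟩⟩.

⟨⟨e, t⟩, ⟨e, ⟨e, e⟩⟩⟩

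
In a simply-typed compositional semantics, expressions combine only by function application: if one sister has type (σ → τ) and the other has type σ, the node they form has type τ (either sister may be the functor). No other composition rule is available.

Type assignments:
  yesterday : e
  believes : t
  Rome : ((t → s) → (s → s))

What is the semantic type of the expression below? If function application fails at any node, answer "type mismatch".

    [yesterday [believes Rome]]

type mismatch

[believes Rome]: t with ((t → s) → (s → s)) — neither is a function whose domain matches the other; composition fails here.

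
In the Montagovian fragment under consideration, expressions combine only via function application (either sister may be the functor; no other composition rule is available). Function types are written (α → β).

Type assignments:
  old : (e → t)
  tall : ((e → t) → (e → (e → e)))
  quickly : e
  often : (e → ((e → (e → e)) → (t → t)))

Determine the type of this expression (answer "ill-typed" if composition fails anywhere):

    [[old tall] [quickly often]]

(t → t)

At [old tall], tall : ((e → t) → (e → (e → e))) takes old : (e → t), giving (e → (e → e)).
At [quickly often], often : (e → ((e → (e → e)) → (t → t))) takes quickly : e, giving ((e → (e → e)) → (t → t)).
At [[old tall] [quickly often]], [quickly often] : ((e → (e → e)) → (t → t)) takes [old tall] : (e → (e → e)), giving (t → t).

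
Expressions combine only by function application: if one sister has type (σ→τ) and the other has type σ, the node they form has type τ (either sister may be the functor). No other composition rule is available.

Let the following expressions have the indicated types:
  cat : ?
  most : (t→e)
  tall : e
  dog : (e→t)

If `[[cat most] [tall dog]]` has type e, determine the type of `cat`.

((t→e)→(t→e))

For [[cat most] [tall dog]] to have type e with [tall dog] of type t, [cat most] must be the function: [cat most] : (t→e).
For [cat most] to have type (t→e) with most of type (t→e), cat must be the function: cat : ((t→e)→(t→e)).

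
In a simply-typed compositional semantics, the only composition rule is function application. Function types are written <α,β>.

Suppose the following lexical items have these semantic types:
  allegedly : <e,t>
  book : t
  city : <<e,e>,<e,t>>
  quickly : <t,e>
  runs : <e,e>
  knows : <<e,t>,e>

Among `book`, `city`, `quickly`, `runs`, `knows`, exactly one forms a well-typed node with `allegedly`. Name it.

book : t — does not combine with allegedly.
city : <<e,e>,<e,t>> — does not combine with allegedly.
quickly : <t,e> — does not combine with allegedly.
runs : <e,e> — does not combine with allegedly.
knows — combines: knows : <<e,t>,e> takes allegedly : <e,t> as argument, giving e.

knows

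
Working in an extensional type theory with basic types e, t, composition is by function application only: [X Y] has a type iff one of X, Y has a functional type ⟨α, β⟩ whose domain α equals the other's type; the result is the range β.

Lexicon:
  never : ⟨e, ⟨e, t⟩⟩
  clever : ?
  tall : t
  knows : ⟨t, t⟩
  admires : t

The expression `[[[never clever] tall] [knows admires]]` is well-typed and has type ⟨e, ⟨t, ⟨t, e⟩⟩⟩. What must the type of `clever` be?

[[[never clever] tall] [knows admires]] is required to be ⟨e, ⟨t, ⟨t, e⟩⟩⟩. [knows admires] : t cannot yield ⟨e, ⟨t, ⟨t, e⟩⟩⟩ as functor, so [[never clever] tall] : ⟨t, ⟨e, ⟨t, ⟨t, e⟩⟩⟩⟩.
[[never clever] tall] is required to be ⟨t, ⟨e, ⟨t, ⟨t, e⟩⟩⟩⟩. tall : t cannot yield ⟨t, ⟨e, ⟨t, ⟨t, e⟩⟩⟩⟩ as functor, so [never clever] : ⟨t, ⟨t, ⟨e, ⟨t, ⟨t, e⟩⟩⟩⟩⟩.
[never clever] is required to be ⟨t, ⟨t, ⟨e, ⟨t, ⟨t, e⟩⟩⟩⟩⟩. never : ⟨e, ⟨e, t⟩⟩ cannot yield ⟨t, ⟨t, ⟨e, ⟨t, ⟨t, e⟩⟩⟩⟩⟩ as functor, so clever : ⟨⟨e, ⟨e, t⟩⟩, ⟨t, ⟨t, ⟨e, ⟨t, ⟨t, e⟩⟩⟩⟩⟩⟩.

⟨⟨e, ⟨e, t⟩⟩, ⟨t, ⟨t, ⟨e, ⟨t, ⟨t, e⟩⟩⟩⟩⟩⟩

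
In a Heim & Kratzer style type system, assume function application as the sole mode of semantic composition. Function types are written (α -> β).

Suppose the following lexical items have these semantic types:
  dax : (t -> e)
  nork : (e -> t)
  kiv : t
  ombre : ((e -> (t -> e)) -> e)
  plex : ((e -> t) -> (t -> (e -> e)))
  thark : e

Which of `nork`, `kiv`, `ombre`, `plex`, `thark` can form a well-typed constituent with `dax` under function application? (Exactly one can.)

kiv

nork : (e -> t) — does not combine with dax.
kiv — combines: dax : (t -> e) takes kiv : t as argument, giving e.
ombre : ((e -> (t -> e)) -> e) — does not combine with dax.
plex : ((e -> t) -> (t -> (e -> e))) — does not combine with dax.
thark : e — does not combine with dax.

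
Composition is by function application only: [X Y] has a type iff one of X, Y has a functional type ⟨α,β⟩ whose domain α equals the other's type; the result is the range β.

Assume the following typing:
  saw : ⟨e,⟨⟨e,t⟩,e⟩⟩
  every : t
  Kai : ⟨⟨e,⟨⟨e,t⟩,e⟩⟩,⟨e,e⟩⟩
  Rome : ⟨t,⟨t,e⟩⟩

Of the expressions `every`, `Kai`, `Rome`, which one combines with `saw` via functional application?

Kai

every : t — saw needs e; every needs nothing (atomic); neither fits.
Kai — combines: Kai : ⟨⟨e,⟨⟨e,t⟩,e⟩⟩,⟨e,e⟩⟩ takes saw : ⟨e,⟨⟨e,t⟩,e⟩⟩ as argument, giving ⟨e,e⟩.
Rome : ⟨t,⟨t,e⟩⟩ — saw needs e; Rome needs t; neither fits.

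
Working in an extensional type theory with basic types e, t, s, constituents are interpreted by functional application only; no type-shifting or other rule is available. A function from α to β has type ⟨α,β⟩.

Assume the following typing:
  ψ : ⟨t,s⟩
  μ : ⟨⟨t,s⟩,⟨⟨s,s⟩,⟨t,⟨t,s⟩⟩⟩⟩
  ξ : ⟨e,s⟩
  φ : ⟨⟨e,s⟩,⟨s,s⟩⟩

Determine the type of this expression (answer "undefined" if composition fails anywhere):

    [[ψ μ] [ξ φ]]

[ψ μ]: ⟨⟨t,s⟩,⟨⟨s,s⟩,⟨t,⟨t,s⟩⟩⟩⟩ applied to ⟨t,s⟩ yields ⟨⟨s,s⟩,⟨t,⟨t,s⟩⟩⟩.
[ξ φ]: ⟨⟨e,s⟩,⟨s,s⟩⟩ applied to ⟨e,s⟩ yields ⟨s,s⟩.
[[ψ μ] [ξ φ]]: ⟨⟨s,s⟩,⟨t,⟨t,s⟩⟩⟩ applied to ⟨s,s⟩ yields ⟨t,⟨t,s⟩⟩.

⟨t,⟨t,s⟩⟩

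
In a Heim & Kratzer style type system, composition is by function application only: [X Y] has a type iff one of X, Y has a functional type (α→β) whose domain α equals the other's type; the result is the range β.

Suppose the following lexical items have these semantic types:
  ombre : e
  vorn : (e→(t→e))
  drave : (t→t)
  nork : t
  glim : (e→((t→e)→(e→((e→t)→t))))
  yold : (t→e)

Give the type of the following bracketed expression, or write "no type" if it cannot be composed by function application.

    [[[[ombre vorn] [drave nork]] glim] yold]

(e→((e→t)→t))

[ombre vorn]: functor vorn : (e→(t→e)), argument ombre : e; result (t→e).
[drave nork]: functor drave : (t→t), argument nork : t; result t.
[[ombre vorn] [drave nork]]: functor [ombre vorn] : (t→e), argument [drave nork] : t; result e.
[[[ombre vorn] [drave nork]] glim]: functor glim : (e→((t→e)→(e→((e→t)→t)))), argument [[ombre vorn] [drave nork]] : e; result ((t→e)→(e→((e→t)→t))).
[[[[ombre vorn] [drave nork]] glim] yold]: functor [[[ombre vorn] [drave nork]] glim] : ((t→e)→(e→((e→t)→t))), argument yold : (t→e); result (e→((e→t)→t)).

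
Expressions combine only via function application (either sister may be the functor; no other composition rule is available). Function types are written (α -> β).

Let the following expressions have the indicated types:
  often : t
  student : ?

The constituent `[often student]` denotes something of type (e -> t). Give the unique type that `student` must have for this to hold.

(t -> (e -> t))

[often student] is required to be (e -> t). often : t cannot yield (e -> t) as functor, so student : (t -> (e -> t)).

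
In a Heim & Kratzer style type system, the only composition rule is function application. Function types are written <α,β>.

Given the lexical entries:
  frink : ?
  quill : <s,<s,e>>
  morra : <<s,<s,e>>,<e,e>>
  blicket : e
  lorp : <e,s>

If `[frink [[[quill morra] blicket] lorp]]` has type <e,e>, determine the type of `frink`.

[frink [[[quill morra] blicket] lorp]] must have type <e,e>. The sister [[[quill morra] blicket] lorp] has type s; that is not a function onto <e,e>, so frink must be the functor, of type <s,<e,e>>.

<s,<e,e>>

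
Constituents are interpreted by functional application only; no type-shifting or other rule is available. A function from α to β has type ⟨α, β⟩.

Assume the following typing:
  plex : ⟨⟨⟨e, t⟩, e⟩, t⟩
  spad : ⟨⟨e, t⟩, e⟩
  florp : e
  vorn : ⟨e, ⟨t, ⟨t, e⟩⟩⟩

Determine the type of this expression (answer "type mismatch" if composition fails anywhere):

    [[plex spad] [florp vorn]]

At [plex spad], plex : ⟨⟨⟨e, t⟩, e⟩, t⟩ takes spad : ⟨⟨e, t⟩, e⟩, giving t.
At [florp vorn], vorn : ⟨e, ⟨t, ⟨t, e⟩⟩⟩ takes florp : e, giving ⟨t, ⟨t, e⟩⟩.
At [[plex spad] [florp vorn]], [florp vorn] : ⟨t, ⟨t, e⟩⟩ takes [plex spad] : t, giving ⟨t, e⟩.

⟨t, e⟩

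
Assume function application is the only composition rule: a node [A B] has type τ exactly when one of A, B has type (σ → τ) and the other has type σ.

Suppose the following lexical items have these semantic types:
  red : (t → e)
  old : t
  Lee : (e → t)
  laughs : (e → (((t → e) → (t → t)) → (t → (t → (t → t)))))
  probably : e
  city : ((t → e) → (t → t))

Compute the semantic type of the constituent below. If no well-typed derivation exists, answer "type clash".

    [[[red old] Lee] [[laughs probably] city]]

[red old] — red of type (t → e) combines with old of type t: type e.
[[red old] Lee] — Lee of type (e → t) combines with [red old] of type e: type t.
[laughs probably] — laughs of type (e → (((t → e) → (t → t)) → (t → (t → (t → t))))) combines with probably of type e: type (((t → e) → (t → t)) → (t → (t → (t → t)))).
[[laughs probably] city] — [laughs probably] of type (((t → e) → (t → t)) → (t → (t → (t → t)))) combines with city of type ((t → e) → (t → t)): type (t → (t → (t → t))).
[[[red old] Lee] [[laughs probably] city]] — [[laughs probably] city] of type (t → (t → (t → t))) combines with [[red old] Lee] of type t: type (t → (t → t)).

(t → (t → t))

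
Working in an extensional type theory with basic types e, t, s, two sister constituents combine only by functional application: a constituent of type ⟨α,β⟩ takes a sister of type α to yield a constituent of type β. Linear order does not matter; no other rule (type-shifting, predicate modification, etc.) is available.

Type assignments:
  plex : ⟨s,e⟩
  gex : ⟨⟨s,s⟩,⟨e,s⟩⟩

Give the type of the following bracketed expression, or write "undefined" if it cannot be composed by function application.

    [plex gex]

[plex gex]: ⟨s,e⟩ and ⟨⟨s,s⟩,⟨e,s⟩⟩ cannot combine by function application — type clash.

undefined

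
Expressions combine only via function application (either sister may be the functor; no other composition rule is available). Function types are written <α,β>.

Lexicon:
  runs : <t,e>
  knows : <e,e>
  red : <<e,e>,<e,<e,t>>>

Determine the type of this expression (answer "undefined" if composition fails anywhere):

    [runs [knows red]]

undefined

[knows red]: <<e,e>,<e,<e,t>>> applied to <e,e> yields <e,<e,t>>.
[runs [knows red]]: <t,e> and <e,<e,t>> cannot combine by function application — type clash.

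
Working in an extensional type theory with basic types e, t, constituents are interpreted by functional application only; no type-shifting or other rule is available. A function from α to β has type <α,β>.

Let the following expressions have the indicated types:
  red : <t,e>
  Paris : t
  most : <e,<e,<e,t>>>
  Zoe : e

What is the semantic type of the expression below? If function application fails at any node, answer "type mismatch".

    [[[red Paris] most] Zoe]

[red Paris] — red of type <t,e> combines with Paris of type t: type e.
[[red Paris] most] — most of type <e,<e,<e,t>>> combines with [red Paris] of type e: type <e,<e,t>>.
[[[red Paris] most] Zoe] — [[red Paris] most] of type <e,<e,t>> combines with Zoe of type e: type <e,t>.

<e,t>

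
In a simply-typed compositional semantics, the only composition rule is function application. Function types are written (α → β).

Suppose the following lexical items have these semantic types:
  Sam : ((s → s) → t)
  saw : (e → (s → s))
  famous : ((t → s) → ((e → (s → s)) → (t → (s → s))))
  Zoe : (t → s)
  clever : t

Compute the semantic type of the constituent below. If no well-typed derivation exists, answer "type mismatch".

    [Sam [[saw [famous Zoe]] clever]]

t

At [famous Zoe], famous : ((t → s) → ((e → (s → s)) → (t → (s → s)))) takes Zoe : (t → s), giving ((e → (s → s)) → (t → (s → s))).
At [saw [famous Zoe]], [famous Zoe] : ((e → (s → s)) → (t → (s → s))) takes saw : (e → (s → s)), giving (t → (s → s)).
At [[saw [famous Zoe]] clever], [saw [famous Zoe]] : (t → (s → s)) takes clever : t, giving (s → s).
At [Sam [[saw [famous Zoe]] clever]], Sam : ((s → s) → t) takes [[saw [famous Zoe]] clever] : (s → s), giving t.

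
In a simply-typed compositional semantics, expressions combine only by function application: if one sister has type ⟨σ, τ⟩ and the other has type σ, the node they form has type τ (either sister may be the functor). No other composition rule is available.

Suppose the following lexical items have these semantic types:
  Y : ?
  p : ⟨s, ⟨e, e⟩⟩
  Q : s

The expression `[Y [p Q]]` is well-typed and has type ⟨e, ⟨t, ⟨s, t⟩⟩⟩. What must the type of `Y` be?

[Y [p Q]] is required to be ⟨e, ⟨t, ⟨s, t⟩⟩⟩. [p Q] : ⟨e, e⟩ cannot yield ⟨e, ⟨t, ⟨s, t⟩⟩⟩ as functor, so Y : ⟨⟨e, e⟩, ⟨e, ⟨t, ⟨s, t⟩⟩⟩⟩.

⟨⟨e, e⟩, ⟨e, ⟨t, ⟨s, t⟩⟩⟩⟩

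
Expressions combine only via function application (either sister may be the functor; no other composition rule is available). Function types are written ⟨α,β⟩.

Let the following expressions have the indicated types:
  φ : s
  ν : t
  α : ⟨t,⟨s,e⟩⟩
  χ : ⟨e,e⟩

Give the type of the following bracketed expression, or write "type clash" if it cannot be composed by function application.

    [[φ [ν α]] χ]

[ν α]: ⟨t,⟨s,e⟩⟩ applied to t yields ⟨s,e⟩.
[φ [ν α]]: ⟨s,e⟩ applied to s yields e.
[[φ [ν α]] χ]: ⟨e,e⟩ applied to e yields e.

e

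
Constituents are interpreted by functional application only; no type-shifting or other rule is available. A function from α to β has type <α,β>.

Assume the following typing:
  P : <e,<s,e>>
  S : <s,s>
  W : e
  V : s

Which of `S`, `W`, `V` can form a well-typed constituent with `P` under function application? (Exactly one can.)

W

S : <s,s> — P needs e; S needs s; neither fits.
W — combines: P : <e,<s,e>> takes W : e as argument, giving <s,e>.
V : s — P needs e; V needs nothing (atomic); neither fits.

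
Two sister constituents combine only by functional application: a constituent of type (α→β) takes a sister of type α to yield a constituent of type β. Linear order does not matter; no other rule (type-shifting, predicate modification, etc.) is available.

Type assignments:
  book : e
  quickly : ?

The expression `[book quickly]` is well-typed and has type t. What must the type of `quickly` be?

(e→t)

[book quickly] must have type t. The sister book has type e; that is not a function onto t, so quickly must be the functor, of type (e→t).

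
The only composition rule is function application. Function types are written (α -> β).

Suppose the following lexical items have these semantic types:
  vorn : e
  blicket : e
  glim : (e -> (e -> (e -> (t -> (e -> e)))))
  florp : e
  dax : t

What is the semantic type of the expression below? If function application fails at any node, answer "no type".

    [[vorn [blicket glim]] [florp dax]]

no type

[blicket glim]: (e -> (e -> (e -> (t -> (e -> e))))) applied to e yields (e -> (e -> (t -> (e -> e)))).
[vorn [blicket glim]]: (e -> (e -> (t -> (e -> e)))) applied to e yields (e -> (t -> (e -> e))).
[florp dax]: e with t — neither is a function whose domain matches the other; composition fails here.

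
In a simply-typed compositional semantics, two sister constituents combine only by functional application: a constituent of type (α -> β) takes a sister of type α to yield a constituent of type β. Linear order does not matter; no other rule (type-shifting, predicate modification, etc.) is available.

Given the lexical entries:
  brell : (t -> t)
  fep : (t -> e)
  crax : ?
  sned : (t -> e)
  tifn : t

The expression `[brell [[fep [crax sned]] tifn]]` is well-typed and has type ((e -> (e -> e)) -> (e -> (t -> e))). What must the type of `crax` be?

((t -> e) -> ((t -> e) -> (t -> ((t -> t) -> ((e -> (e -> e)) -> (e -> (t -> e)))))))

[brell [[fep [crax sned]] tifn]] must have type ((e -> (e -> e)) -> (e -> (t -> e))). The sister brell has type (t -> t); that is not a function onto ((e -> (e -> e)) -> (e -> (t -> e))), so [[fep [crax sned]] tifn] must be the functor, of type ((t -> t) -> ((e -> (e -> e)) -> (e -> (t -> e)))).
[[fep [crax sned]] tifn] must have type ((t -> t) -> ((e -> (e -> e)) -> (e -> (t -> e)))). The sister tifn has type t; that is not a function onto ((t -> t) -> ((e -> (e -> e)) -> (e -> (t -> e)))), so [fep [crax sned]] must be the functor, of type (t -> ((t -> t) -> ((e -> (e -> e)) -> (e -> (t -> e))))).
[fep [crax sned]] must have type (t -> ((t -> t) -> ((e -> (e -> e)) -> (e -> (t -> e))))). The sister fep has type (t -> e); that is not a function onto (t -> ((t -> t) -> ((e -> (e -> e)) -> (e -> (t -> e))))), so [crax sned] must be the functor, of type ((t -> e) -> (t -> ((t -> t) -> ((e -> (e -> e)) -> (e -> (t -> e)))))).
[crax sned] must have type ((t -> e) -> (t -> ((t -> t) -> ((e -> (e -> e)) -> (e -> (t -> e)))))). The sister sned has type (t -> e); that is not a function onto ((t -> e) -> (t -> ((t -> t) -> ((e -> (e -> e)) -> (e -> (t -> e)))))), so crax must be the functor, of type ((t -> e) -> ((t -> e) -> (t -> ((t -> t) -> ((e -> (e -> e)) -> (e -> (t -> e))))))).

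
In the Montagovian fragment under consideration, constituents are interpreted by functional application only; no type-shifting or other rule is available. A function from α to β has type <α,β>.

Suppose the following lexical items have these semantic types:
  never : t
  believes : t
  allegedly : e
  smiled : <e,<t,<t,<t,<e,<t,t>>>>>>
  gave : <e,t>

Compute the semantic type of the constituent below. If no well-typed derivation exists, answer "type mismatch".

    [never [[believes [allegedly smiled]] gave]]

type mismatch

[allegedly smiled]: smiled is <e,<t,<t,<t,<e,<t,t>>>>>>, allegedly is e; result <t,<t,<t,<e,<t,t>>>>>.
[believes [allegedly smiled]]: [allegedly smiled] is <t,<t,<t,<e,<t,t>>>>>, believes is t; result <t,<t,<e,<t,t>>>>.
At [[believes [allegedly smiled]] gave]: neither <t,<t,<e,<t,t>>>> nor <e,t> can take the other as argument; the node is ill-typed.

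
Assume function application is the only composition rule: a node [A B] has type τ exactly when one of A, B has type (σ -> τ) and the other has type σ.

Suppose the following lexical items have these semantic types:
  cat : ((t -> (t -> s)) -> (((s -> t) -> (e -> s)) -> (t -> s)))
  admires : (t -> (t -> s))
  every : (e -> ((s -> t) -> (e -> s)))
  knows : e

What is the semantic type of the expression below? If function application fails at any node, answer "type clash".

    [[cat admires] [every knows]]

(t -> s)

At [cat admires], cat : ((t -> (t -> s)) -> (((s -> t) -> (e -> s)) -> (t -> s))) takes admires : (t -> (t -> s)), giving (((s -> t) -> (e -> s)) -> (t -> s)).
At [every knows], every : (e -> ((s -> t) -> (e -> s))) takes knows : e, giving ((s -> t) -> (e -> s)).
At [[cat admires] [every knows]], [cat admires] : (((s -> t) -> (e -> s)) -> (t -> s)) takes [every knows] : ((s -> t) -> (e -> s)), giving (t -> s).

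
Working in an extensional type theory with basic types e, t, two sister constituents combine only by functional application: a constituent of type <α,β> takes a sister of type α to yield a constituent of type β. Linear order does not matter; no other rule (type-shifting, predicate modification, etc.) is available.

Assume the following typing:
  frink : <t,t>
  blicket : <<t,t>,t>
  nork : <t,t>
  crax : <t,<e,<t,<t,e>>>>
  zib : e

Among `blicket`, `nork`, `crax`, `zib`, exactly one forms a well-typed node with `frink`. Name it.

blicket

blicket — combines: blicket : <<t,t>,t> takes frink : <t,t> as argument, giving t.
nork : <t,t> — no; frink wants t, and nork wants t.
crax : <t,<e,<t,<t,e>>>> — no; frink wants t, and crax wants t.
zib : e — no; frink wants t, and zib wants nothing (atomic).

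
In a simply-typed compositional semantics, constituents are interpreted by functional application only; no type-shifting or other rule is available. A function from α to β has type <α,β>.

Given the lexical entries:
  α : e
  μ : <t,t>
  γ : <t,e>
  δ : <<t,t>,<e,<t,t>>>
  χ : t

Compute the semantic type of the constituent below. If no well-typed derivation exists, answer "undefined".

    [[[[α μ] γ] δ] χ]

undefined

At [α μ]: neither e nor <t,t> can take the other as argument; the node is ill-typed.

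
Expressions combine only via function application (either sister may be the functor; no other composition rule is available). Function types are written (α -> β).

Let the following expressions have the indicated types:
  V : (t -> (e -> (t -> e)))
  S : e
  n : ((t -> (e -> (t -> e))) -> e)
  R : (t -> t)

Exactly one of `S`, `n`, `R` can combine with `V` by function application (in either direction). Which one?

S : e — no; V wants t, and S wants nothing (atomic).
n — combines: n : ((t -> (e -> (t -> e))) -> e) takes V : (t -> (e -> (t -> e))) as argument, giving e.
R : (t -> t) — no; V wants t, and R wants t.

n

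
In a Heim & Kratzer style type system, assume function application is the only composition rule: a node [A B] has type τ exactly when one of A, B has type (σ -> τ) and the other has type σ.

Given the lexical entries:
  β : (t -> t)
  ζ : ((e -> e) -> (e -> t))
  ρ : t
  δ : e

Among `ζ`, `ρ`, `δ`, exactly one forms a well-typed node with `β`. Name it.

ρ

ζ : ((e -> e) -> (e -> t)) — no; β wants t, and ζ wants (e -> e).
ρ — combines: β : (t -> t) takes ρ : t as argument, giving t.
δ : e — no; β wants t, and δ wants nothing (atomic).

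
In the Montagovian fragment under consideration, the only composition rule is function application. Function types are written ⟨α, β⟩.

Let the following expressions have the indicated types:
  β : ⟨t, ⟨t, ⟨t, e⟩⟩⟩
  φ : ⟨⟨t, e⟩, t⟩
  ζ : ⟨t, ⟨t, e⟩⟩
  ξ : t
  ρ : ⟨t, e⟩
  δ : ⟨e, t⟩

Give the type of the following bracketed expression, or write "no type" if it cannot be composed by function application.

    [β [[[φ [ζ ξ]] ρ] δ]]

⟨t, ⟨t, e⟩⟩

[ζ ξ] — ζ of type ⟨t, ⟨t, e⟩⟩ combines with ξ of type t: type ⟨t, e⟩.
[φ [ζ ξ]] — φ of type ⟨⟨t, e⟩, t⟩ combines with [ζ ξ] of type ⟨t, e⟩: type t.
[[φ [ζ ξ]] ρ] — ρ of type ⟨t, e⟩ combines with [φ [ζ ξ]] of type t: type e.
[[[φ [ζ ξ]] ρ] δ] — δ of type ⟨e, t⟩ combines with [[φ [ζ ξ]] ρ] of type e: type t.
[β [[[φ [ζ ξ]] ρ] δ]] — β of type ⟨t, ⟨t, ⟨t, e⟩⟩⟩ combines with [[[φ [ζ ξ]] ρ] δ] of type t: type ⟨t, ⟨t, e⟩⟩.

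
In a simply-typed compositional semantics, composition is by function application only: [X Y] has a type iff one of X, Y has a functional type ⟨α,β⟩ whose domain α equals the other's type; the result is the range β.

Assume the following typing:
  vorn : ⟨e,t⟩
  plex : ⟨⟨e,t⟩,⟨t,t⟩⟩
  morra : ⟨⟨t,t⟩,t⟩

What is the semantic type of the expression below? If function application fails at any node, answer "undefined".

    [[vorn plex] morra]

t

[vorn plex]: ⟨⟨e,t⟩,⟨t,t⟩⟩ applied to ⟨e,t⟩ yields ⟨t,t⟩.
[[vorn plex] morra]: ⟨⟨t,t⟩,t⟩ applied to ⟨t,t⟩ yields t.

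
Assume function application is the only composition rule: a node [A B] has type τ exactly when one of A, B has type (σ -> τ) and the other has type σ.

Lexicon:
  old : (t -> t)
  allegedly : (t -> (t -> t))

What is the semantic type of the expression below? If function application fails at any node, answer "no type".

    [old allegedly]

no type

At [old allegedly]: neither (t -> t) nor (t -> (t -> t)) can take the other as argument; the node is ill-typed.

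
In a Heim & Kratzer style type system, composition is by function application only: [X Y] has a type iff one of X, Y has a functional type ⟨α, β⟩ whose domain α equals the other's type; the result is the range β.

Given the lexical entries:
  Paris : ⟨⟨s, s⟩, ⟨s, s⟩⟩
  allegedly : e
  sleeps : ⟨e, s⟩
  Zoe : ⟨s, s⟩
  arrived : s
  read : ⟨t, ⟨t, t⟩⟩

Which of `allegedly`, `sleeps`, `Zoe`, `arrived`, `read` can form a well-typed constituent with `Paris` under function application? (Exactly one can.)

allegedly : e — neither side's domain matches the other.
sleeps : ⟨e, s⟩ — neither side's domain matches the other.
Zoe — combines: Paris : ⟨⟨s, s⟩, ⟨s, s⟩⟩ takes Zoe : ⟨s, s⟩ as argument, giving ⟨s, s⟩.
arrived : s — neither side's domain matches the other.
read : ⟨t, ⟨t, t⟩⟩ — neither side's domain matches the other.

Zoe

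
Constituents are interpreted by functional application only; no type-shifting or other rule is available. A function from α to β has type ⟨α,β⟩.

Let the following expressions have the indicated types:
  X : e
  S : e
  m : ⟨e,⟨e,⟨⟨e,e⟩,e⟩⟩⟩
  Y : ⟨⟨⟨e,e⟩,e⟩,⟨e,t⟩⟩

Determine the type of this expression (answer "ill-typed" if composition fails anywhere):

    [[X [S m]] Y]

[S m]: functor m : ⟨e,⟨e,⟨⟨e,e⟩,e⟩⟩⟩, argument S : e; result ⟨e,⟨⟨e,e⟩,e⟩⟩.
[X [S m]]: functor [S m] : ⟨e,⟨⟨e,e⟩,e⟩⟩, argument X : e; result ⟨⟨e,e⟩,e⟩.
[[X [S m]] Y]: functor Y : ⟨⟨⟨e,e⟩,e⟩,⟨e,t⟩⟩, argument [X [S m]] : ⟨⟨e,e⟩,e⟩; result ⟨e,t⟩.

⟨e,t⟩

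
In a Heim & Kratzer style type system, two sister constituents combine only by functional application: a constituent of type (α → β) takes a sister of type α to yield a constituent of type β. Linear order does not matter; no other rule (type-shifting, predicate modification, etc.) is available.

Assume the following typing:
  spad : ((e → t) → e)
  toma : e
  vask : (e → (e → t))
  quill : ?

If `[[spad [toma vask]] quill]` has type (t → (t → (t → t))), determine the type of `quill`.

(e → (t → (t → (t → t))))

[[spad [toma vask]] quill] is required to be (t → (t → (t → t))). [spad [toma vask]] : e cannot yield (t → (t → (t → t))) as functor, so quill : (e → (t → (t → (t → t)))).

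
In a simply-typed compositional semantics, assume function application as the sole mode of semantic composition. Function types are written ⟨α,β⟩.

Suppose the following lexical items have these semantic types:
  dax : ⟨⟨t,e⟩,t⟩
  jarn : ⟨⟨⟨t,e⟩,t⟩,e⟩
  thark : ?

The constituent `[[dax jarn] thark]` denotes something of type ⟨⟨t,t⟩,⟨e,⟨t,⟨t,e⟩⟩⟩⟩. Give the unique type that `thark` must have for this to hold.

⟨e,⟨⟨t,t⟩,⟨e,⟨t,⟨t,e⟩⟩⟩⟩⟩

At [[dax jarn] thark] (required: ⟨⟨t,t⟩,⟨e,⟨t,⟨t,e⟩⟩⟩⟩): [dax jarn] is e, which is not a function with range ⟨⟨t,t⟩,⟨e,⟨t,⟨t,e⟩⟩⟩⟩; hence thark is the functor — type ⟨e,⟨⟨t,t⟩,⟨e,⟨t,⟨t,e⟩⟩⟩⟩⟩.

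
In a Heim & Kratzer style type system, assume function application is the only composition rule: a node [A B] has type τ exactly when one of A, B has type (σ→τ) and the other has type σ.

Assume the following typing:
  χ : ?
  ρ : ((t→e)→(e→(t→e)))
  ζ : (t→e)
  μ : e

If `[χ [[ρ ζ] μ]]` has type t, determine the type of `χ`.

((t→e)→t)

[χ [[ρ ζ] μ]] must have type t. The sister [[ρ ζ] μ] has type (t→e); that is not a function onto t, so χ must be the functor, of type ((t→e)→t).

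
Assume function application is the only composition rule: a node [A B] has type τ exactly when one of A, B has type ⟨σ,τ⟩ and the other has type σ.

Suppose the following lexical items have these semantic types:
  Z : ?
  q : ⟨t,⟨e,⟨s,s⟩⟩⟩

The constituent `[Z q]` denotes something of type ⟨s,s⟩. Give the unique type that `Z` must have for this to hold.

At [Z q] (required: ⟨s,s⟩): q is ⟨t,⟨e,⟨s,s⟩⟩⟩, which is not a function with range ⟨s,s⟩; hence Z is the functor — type ⟨⟨t,⟨e,⟨s,s⟩⟩⟩,⟨s,s⟩⟩.

⟨⟨t,⟨e,⟨s,s⟩⟩⟩,⟨s,s⟩⟩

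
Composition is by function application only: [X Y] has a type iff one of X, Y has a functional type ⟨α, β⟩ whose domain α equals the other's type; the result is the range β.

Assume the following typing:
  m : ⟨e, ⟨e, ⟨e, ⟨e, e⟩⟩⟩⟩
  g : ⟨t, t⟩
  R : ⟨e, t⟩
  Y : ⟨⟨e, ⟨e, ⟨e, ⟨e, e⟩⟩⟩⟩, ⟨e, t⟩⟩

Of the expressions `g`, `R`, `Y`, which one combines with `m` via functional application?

g : ⟨t, t⟩ — no; m wants e, and g wants t.
R : ⟨e, t⟩ — no; m wants e, and R wants e.
Y — combines: Y : ⟨⟨e, ⟨e, ⟨e, ⟨e, e⟩⟩⟩⟩, ⟨e, t⟩⟩ takes m : ⟨e, ⟨e, ⟨e, ⟨e, e⟩⟩⟩⟩ as argument, giving ⟨e, t⟩.

Y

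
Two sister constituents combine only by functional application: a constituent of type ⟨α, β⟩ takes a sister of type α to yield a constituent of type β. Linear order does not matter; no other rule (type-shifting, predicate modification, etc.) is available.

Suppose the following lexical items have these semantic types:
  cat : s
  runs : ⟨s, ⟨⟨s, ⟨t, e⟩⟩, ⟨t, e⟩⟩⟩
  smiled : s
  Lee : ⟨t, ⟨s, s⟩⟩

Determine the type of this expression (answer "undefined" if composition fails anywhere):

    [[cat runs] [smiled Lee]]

undefined

At [cat runs], runs : ⟨s, ⟨⟨s, ⟨t, e⟩⟩, ⟨t, e⟩⟩⟩ takes cat : s, giving ⟨⟨s, ⟨t, e⟩⟩, ⟨t, e⟩⟩.
[smiled Lee]: s with ⟨t, ⟨s, s⟩⟩ — neither is a function whose domain matches the other; composition fails here.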